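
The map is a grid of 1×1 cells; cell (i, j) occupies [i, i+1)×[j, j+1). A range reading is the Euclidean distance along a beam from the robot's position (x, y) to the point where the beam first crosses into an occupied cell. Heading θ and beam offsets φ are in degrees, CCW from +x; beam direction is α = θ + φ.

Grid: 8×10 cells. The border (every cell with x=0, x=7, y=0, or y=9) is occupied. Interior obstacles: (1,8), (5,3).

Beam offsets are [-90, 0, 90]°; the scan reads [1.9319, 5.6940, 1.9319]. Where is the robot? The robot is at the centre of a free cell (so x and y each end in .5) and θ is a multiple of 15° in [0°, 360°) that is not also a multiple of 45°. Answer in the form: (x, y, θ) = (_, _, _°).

Enumerate (i+0.5, j+0.5, θ) over the 46 free cells and 16 admissible headings. For each, cast all 3 beams and compare to the given ranges.
  (6.5, 8.5, 195°): beam 1 = 0.5176 ≠ 1.9319 ✗
  (3.5, 6.5, 60°): beam 1 = 4.0415 ≠ 1.9319 ✗
  (3.5, 4.5, 300°): beam 1 = 2.8868 ≠ 1.9319 ✗
  …
  (6.5, 5.5, 165°): r_1=1.9319, r_2=5.6940, r_3=1.9319 — all match ✓
Only this pose fits every beam.

(x, y, θ) = (6.5, 5.5, 165°)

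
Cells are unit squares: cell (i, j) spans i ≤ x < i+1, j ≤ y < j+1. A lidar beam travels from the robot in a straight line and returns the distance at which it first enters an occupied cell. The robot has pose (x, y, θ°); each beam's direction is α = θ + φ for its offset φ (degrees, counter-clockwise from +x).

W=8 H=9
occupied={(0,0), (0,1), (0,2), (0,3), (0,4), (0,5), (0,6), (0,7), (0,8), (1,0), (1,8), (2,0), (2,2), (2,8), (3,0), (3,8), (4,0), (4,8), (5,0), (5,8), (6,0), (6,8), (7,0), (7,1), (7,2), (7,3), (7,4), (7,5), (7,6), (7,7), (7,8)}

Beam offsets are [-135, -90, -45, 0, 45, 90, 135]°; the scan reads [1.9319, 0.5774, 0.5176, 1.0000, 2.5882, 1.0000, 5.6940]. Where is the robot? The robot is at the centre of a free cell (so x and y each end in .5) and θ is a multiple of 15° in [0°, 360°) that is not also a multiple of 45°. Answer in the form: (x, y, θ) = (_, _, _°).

(x, y, θ) = (1.5, 3.5, 240°)

Candidates: 41 free-cell centres × 16 headings = 656 poses. Raycast each; keep the one whose scan matches to 4 dp.
  (4.5, 1.5, 165°): beam 1 = 2.8868 ≠ 1.9319 ✗
  (3.5, 4.5, 300°): beam 1 = 2.5882 ≠ 1.9319 ✗
  (2.5, 4.5, 105°): beam 1 = 5.1962 ≠ 1.9319 ✗
  (5.5, 6.5, 240°): beam 1 = 1.5529 ≠ 1.9319 ✗
  …
  (1.5, 3.5, 240°): r_1=1.9319, r_2=0.5774, r_3=0.5176, r_4=1.0000, r_5=2.5882, r_6=1.0000, r_7=5.6940 — all match ✓
No second candidate reproduces the full scan.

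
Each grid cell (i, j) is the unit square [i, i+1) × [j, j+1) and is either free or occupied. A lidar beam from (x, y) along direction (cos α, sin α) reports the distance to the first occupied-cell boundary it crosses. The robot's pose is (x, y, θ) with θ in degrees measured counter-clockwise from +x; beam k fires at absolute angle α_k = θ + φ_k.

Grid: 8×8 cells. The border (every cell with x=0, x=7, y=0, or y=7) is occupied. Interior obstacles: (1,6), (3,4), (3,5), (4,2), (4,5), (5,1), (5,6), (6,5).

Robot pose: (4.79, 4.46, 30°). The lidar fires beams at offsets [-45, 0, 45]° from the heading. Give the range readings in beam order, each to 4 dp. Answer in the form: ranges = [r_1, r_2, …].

beam 1: φ=-45°, α=345°
  direction (0.9659, -0.2588); cell (4,4); t to first gridline: x 0.2174, y 1.7773 (then +1.0353 / +3.8637)
    (5,4) via x @ 0.2174
    (6,4) via x @ 1.2527
    (6,3) via y @ 1.7773
    (7,3) via x @ 2.2880  # hit
  → r_1 = 2.2880
beam 2: φ=0°, α=30°
  direction (0.8660, 0.5000); cell (4,4); t to first gridline: x 0.2425, y 1.0800 (then +1.1547 / +2.0000)
    (5,4) via x @ 0.2425
    (5,5) via y @ 1.0800
    (6,5) via x @ 1.3972  # hit
  → r_2 = 1.3972
beam 3: φ=45°, α=75°
  direction (0.2588, 0.9659); cell (4,4); t to first gridline: x 0.8114, y 0.5590 (then +3.8637 / +1.0353)
    (4,5) via y @ 0.5590  # hit
  → r_3 = 0.5590

ranges = [2.2880, 1.3972, 0.5590]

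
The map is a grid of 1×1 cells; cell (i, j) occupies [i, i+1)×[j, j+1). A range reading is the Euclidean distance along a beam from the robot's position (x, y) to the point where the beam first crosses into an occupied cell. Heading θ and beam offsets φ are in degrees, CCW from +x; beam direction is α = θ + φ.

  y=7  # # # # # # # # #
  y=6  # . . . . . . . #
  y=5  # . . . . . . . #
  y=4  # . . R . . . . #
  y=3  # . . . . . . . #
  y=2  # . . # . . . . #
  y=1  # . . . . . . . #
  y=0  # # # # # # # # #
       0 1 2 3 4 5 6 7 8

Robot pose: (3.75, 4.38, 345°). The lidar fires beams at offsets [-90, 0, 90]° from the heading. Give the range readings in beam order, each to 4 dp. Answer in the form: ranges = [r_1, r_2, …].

beam 1: φ=-90°, α=255°
  d=(-0.2588,-0.9659)  start (3,4)  tX=2.8978 tY=0.3934  stride 1/|dx|=3.8637 1/|dy|=1.0353
    cross y-line → (3,3), t=0.3934
    cross y-line → (3,2), t=1.4287 (wall)
  → r_1 = 1.4287
beam 2: φ=0°, α=345°
  d=(0.9659,-0.2588)  start (3,4)  tX=0.2588 tY=1.4682  stride 1/|dx|=1.0353 1/|dy|=3.8637
    cross x-line → (4,4), t=0.2588
    cross x-line → (5,4), t=1.2941
    cross y-line → (5,3), t=1.4682
    cross x-line → (6,3), t=2.3294
    cross x-line → (7,3), t=3.3646
    cross x-line → (8,3), t=4.3999 (wall)
  → r_2 = 4.3999
beam 3: φ=90°, α=75°
  d=(0.2588,0.9659)  start (3,4)  tX=0.9659 tY=0.6419  stride 1/|dx|=3.8637 1/|dy|=1.0353
    cross y-line → (3,5), t=0.6419
    cross x-line → (4,5), t=0.9659
    cross y-line → (4,6), t=1.6771
    cross y-line → (4,7), t=2.7124 (wall)
  → r_3 = 2.7124

ranges = [1.4287, 4.3999, 2.7124]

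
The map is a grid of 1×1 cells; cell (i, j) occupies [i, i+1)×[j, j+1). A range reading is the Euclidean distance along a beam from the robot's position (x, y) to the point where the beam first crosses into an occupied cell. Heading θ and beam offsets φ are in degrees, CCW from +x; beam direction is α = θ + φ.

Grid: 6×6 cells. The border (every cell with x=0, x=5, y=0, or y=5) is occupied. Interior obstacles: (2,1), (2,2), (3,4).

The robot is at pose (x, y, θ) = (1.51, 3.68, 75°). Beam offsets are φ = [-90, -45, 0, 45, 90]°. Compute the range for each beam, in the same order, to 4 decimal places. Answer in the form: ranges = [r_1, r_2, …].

ranges = [3.6131, 1.7205, 1.3666, 1.0200, 0.5280]

beam 1: φ=-90°, α=345°
  direction (0.9659, -0.2588); cell (1,3); t to first gridline: x 0.5073, y 2.6273 (then +1.0353 / +3.8637)
    (2,3) via x @ 0.5073
    (3,3) via x @ 1.5426
    (4,3) via x @ 2.5778
    (4,2) via y @ 2.6273
    (5,2) via x @ 3.6131  # hit
  → r_1 = 3.6131
beam 2: φ=-45°, α=30°
  direction (0.8660, 0.5000); cell (1,3); t to first gridline: x 0.5658, y 0.6400 (then +1.1547 / +2.0000)
    (2,3) via x @ 0.5658
    (2,4) via y @ 0.6400
    (3,4) via x @ 1.7205  # hit
  → r_2 = 1.7205
beam 3: φ=0°, α=75°
  direction (0.2588, 0.9659); cell (1,3); t to first gridline: x 1.8932, y 0.3313 (then +3.8637 / +1.0353)
    (1,4) via y @ 0.3313
    (1,5) via y @ 1.3666  # hit
  → r_3 = 1.3666
beam 4: φ=45°, α=120°
  direction (-0.5000, 0.8660); cell (1,3); t to first gridline: x 1.0200, y 0.3695 (then +2.0000 / +1.1547)
    (1,4) via y @ 0.3695
    (0,4) via x @ 1.0200  # hit
  → r_4 = 1.0200
beam 5: φ=90°, α=165°
  direction (-0.9659, 0.2588); cell (1,3); t to first gridline: x 0.5280, y 1.2364 (then +1.0353 / +3.8637)
    (0,3) via x @ 0.5280  # hit
  → r_5 = 0.5280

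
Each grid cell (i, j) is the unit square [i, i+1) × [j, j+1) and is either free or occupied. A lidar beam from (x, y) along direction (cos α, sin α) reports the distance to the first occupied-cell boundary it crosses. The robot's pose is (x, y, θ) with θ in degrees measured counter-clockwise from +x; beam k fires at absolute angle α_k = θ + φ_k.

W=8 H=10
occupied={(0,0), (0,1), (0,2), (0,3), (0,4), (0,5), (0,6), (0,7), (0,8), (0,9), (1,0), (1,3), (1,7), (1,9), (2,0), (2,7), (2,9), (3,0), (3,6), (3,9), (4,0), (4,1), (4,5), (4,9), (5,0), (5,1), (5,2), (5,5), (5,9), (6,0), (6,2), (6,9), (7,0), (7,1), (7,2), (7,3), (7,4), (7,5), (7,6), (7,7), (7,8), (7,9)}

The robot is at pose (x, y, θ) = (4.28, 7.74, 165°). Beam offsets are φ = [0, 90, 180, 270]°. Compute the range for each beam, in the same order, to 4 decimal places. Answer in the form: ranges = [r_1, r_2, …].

ranges = [3.3957, 1.0818, 2.8160, 1.3044]

beam 1: φ=0°, α=165°
  cosα=-0.9659 sinα=0.2588 | (4,7) | tMaxX 0.2899 tMaxY 1.0046 | tΔX 1.0353 tΔY 3.8637
    t=0.2899 [x] (3,7)
    t=1.0046 [y] (3,8)
    t=1.3252 [x] (2,8)
    t=2.3604 [x] (1,8)
    t=3.3957 [x] (0,8) — stop
  → r_1 = 3.3957
beam 2: φ=90°, α=255°
  cosα=-0.2588 sinα=-0.9659 | (4,7) | tMaxX 1.0818 tMaxY 0.7661 | tΔX 3.8637 tΔY 1.0353
    t=0.7661 [y] (4,6)
    t=1.0818 [x] (3,6) — stop
  → r_2 = 1.0818
beam 3: φ=180°, α=345°
  cosα=0.9659 sinα=-0.2588 | (4,7) | tMaxX 0.7454 tMaxY 2.8591 | tΔX 1.0353 tΔY 3.8637
    t=0.7454 [x] (5,7)
    t=1.7807 [x] (6,7)
    t=2.8160 [x] (7,7) — stop
  → r_3 = 2.8160
beam 4: φ=270°, α=75°
  cosα=0.2588 sinα=0.9659 | (4,7) | tMaxX 2.7819 tMaxY 0.2692 | tΔX 3.8637 tΔY 1.0353
    t=0.2692 [y] (4,8)
    t=1.3044 [y] (4,9) — stop
  → r_4 = 1.3044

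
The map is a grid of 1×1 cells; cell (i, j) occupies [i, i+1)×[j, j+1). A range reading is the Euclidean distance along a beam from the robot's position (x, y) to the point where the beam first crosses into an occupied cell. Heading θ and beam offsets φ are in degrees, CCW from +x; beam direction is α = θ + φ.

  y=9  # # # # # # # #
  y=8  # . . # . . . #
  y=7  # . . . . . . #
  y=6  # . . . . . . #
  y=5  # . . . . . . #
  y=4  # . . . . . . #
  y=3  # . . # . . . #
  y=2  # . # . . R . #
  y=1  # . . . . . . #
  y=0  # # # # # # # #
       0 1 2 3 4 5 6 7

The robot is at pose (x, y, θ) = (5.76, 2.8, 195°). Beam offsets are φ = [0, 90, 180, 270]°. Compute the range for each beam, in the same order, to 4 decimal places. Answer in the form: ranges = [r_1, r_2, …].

ranges = [2.8574, 1.8635, 1.2837, 6.4187]

beam 1: φ=0°, α=195°
  cosα=-0.9659 sinα=-0.2588 | (5,2) | tMaxX 0.7868 tMaxY 3.0910 | tΔX 1.0353 tΔY 3.8637
    t=0.7868 [x] (4,2)
    t=1.8221 [x] (3,2)
    t=2.8574 [x] (2,2) — stop
  → r_1 = 2.8574
beam 2: φ=90°, α=285°
  cosα=0.2588 sinα=-0.9659 | (5,2) | tMaxX 0.9273 tMaxY 0.8282 | tΔX 3.8637 tΔY 1.0353
    t=0.8282 [y] (5,1)
    t=0.9273 [x] (6,1)
    t=1.8635 [y] (6,0) — stop
  → r_2 = 1.8635
beam 3: φ=180°, α=15°
  cosα=0.9659 sinα=0.2588 | (5,2) | tMaxX 0.2485 tMaxY 0.7727 | tΔX 1.0353 tΔY 3.8637
    t=0.2485 [x] (6,2)
    t=0.7727 [y] (6,3)
    t=1.2837 [x] (7,3) — stop
  → r_3 = 1.2837
beam 4: φ=270°, α=105°
  cosα=-0.2588 sinα=0.9659 | (5,2) | tMaxX 2.9364 tMaxY 0.2071 | tΔX 3.8637 tΔY 1.0353
    t=0.2071 [y] (5,3)
    t=1.2423 [y] (5,4)
    t=2.2776 [y] (5,5)
    t=2.9364 [x] (4,5)
    t=3.3129 [y] (4,6)
    t=4.3482 [y] (4,7)
    t=5.3834 [y] (4,8)
    t=6.4187 [y] (4,9) — stop
  → r_4 = 6.4187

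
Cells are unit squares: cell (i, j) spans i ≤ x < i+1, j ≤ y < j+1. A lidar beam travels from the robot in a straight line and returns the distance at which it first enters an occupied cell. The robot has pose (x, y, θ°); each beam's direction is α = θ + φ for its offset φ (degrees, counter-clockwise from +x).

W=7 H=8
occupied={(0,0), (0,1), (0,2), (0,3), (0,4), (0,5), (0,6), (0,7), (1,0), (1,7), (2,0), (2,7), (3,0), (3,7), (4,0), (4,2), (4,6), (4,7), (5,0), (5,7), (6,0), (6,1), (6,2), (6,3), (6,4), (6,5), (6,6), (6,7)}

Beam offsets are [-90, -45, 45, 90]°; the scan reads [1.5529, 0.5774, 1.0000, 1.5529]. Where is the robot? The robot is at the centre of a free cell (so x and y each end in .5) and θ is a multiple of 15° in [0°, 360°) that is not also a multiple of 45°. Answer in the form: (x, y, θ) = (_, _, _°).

Candidates: 28 free-cell centres × 16 headings = 448 poses. Raycast each; keep the one whose scan matches to 4 dp.
  (5.5, 6.5, 120°): beam 1 = 0.5774 ≠ 1.5529 ✗
  (1.5, 5.5, 75°): beam 1 = 4.6587 ≠ 1.5529 ✗
  (1.5, 5.5, 330°): beam 1 = 1.0000 ≠ 1.5529 ✗
  (1.5, 4.5, 150°): beam 1 = 2.8868 ≠ 1.5529 ✗
  …
  (2.5, 6.5, 105°): r_1=1.5529, r_2=0.5774, r_3=1.0000, r_4=1.5529 — all match ✓
Only this pose fits every beam.

(x, y, θ) = (2.5, 6.5, 105°)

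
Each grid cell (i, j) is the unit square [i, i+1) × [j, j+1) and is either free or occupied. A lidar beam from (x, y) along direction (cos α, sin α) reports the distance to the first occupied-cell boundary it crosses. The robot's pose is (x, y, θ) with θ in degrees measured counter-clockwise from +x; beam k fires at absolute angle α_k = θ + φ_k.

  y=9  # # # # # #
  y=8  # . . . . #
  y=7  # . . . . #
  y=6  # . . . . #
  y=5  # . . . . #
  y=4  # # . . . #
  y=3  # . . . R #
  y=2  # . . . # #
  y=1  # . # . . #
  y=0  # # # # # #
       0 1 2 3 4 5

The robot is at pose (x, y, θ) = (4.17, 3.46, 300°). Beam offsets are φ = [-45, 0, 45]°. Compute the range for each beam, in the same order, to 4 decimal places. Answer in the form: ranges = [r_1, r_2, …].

ranges = [0.4762, 0.5312, 0.8593]

beam 1: φ=-45°, α=255°
  direction (-0.2588, -0.9659); cell (4,3); t to first gridline: x 0.6568, y 0.4762 (then +3.8637 / +1.0353)
    (4,2) via y @ 0.4762  # hit
  → r_1 = 0.4762
beam 2: φ=0°, α=300°
  direction (0.5000, -0.8660); cell (4,3); t to first gridline: x 1.6600, y 0.5312 (then +2.0000 / +1.1547)
    (4,2) via y @ 0.5312  # hit
  → r_2 = 0.5312
beam 3: φ=45°, α=345°
  direction (0.9659, -0.2588); cell (4,3); t to first gridline: x 0.8593, y 1.7773 (then +1.0353 / +3.8637)
    (5,3) via x @ 0.8593  # hit
  → r_3 = 0.8593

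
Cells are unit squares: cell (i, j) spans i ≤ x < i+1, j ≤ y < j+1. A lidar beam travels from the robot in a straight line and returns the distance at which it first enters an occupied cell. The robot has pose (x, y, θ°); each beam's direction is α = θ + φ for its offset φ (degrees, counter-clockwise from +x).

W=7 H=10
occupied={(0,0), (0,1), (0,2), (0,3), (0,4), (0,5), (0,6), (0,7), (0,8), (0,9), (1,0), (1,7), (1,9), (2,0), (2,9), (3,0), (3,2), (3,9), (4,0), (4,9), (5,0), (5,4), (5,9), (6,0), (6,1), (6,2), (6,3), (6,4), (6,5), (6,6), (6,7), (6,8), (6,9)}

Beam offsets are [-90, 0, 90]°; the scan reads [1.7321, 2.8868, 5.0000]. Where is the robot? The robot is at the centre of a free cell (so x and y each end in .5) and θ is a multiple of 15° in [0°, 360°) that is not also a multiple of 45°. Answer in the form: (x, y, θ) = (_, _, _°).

The pose lattice has 37·16 = 592 candidates. Test each by forward raycasting.
  (3.5, 5.5, 240°): beam 1 = 2.8868 ≠ 1.7321 ✗
  (1.5, 6.5, 120°): beam 1 = 5.0000 ≠ 1.7321 ✗
  (1.5, 4.5, 30°): beam 1 = 4.0415 ≠ 1.7321 ✗
  (2.5, 2.5, 300°): beam 2 = 1.7321 ≠ 2.8868 ✗
  (5.5, 7.5, 30°): beam 1 = 1.0000 ≠ 1.7321 ✗
  …
  (3.5, 7.5, 150°): r_1=1.7321, r_2=2.8868, r_3=5.0000 — all match ✓
Only this pose fits every beam.

(x, y, θ) = (3.5, 7.5, 150°)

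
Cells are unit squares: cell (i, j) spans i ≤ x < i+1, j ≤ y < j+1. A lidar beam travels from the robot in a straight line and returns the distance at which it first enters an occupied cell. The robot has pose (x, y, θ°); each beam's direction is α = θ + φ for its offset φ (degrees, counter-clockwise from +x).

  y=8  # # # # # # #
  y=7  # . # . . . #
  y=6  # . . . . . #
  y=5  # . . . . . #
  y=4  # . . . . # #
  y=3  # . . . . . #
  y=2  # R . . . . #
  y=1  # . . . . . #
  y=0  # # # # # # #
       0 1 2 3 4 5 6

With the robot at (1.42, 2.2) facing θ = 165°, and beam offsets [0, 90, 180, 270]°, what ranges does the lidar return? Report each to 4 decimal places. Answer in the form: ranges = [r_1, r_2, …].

ranges = [0.4348, 1.2423, 4.6364, 4.9693]

beam 1: φ=0°, α=165°
  cosα=-0.9659 sinα=0.2588 | (1,2) | tMaxX 0.4348 tMaxY 3.0910 | tΔX 1.0353 tΔY 3.8637
    t=0.4348 [x] (0,2) — stop
  → r_1 = 0.4348
beam 2: φ=90°, α=255°
  cosα=-0.2588 sinα=-0.9659 | (1,2) | tMaxX 1.6228 tMaxY 0.2071 | tΔX 3.8637 tΔY 1.0353
    t=0.2071 [y] (1,1)
    t=1.2423 [y] (1,0) — stop
  → r_2 = 1.2423
beam 3: φ=180°, α=345°
  cosα=0.9659 sinα=-0.2588 | (1,2) | tMaxX 0.6005 tMaxY 0.7727 | tΔX 1.0353 tΔY 3.8637
    t=0.6005 [x] (2,2)
    t=0.7727 [y] (2,1)
    t=1.6357 [x] (3,1)
    t=2.6710 [x] (4,1)
    t=3.7063 [x] (5,1)
    t=4.6364 [y] (5,0) — stop
  → r_3 = 4.6364
beam 4: φ=270°, α=75°
  cosα=0.2588 sinα=0.9659 | (1,2) | tMaxX 2.2409 tMaxY 0.8282 | tΔX 3.8637 tΔY 1.0353
    t=0.8282 [y] (1,3)
    t=1.8635 [y] (1,4)
    t=2.2409 [x] (2,4)
    t=2.8988 [y] (2,5)
    t=3.9340 [y] (2,6)
    t=4.9693 [y] (2,7) — stop
  → r_4 = 4.9693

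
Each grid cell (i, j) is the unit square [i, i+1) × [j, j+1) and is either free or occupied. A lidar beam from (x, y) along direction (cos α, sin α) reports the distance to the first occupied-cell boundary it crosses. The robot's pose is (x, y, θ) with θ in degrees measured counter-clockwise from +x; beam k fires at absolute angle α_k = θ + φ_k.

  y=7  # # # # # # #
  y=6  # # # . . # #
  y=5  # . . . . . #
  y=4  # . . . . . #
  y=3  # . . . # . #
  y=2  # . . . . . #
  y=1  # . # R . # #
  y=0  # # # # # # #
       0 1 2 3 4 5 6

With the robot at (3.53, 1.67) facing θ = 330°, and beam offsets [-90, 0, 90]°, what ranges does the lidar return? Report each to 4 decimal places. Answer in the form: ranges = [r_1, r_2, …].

ranges = [0.7736, 1.3400, 1.5358]

beam 1: φ=-90°, α=240°
  d=(-0.5000,-0.8660)  start (3,1)  tX=1.0600 tY=0.7736  stride 1/|dx|=2.0000 1/|dy|=1.1547
    cross y-line → (3,0), t=0.7736 (wall)
  → r_1 = 0.7736
beam 2: φ=0°, α=330°
  d=(0.8660,-0.5000)  start (3,1)  tX=0.5427 tY=1.3400  stride 1/|dx|=1.1547 1/|dy|=2.0000
    cross x-line → (4,1), t=0.5427
    cross y-line → (4,0), t=1.3400 (wall)
  → r_2 = 1.3400
beam 3: φ=90°, α=60°
  d=(0.5000,0.8660)  start (3,1)  tX=0.9400 tY=0.3811  stride 1/|dx|=2.0000 1/|dy|=1.1547
    cross y-line → (3,2), t=0.3811
    cross x-line → (4,2), t=0.9400
    cross y-line → (4,3), t=1.5358 (wall)
  → r_3 = 1.5358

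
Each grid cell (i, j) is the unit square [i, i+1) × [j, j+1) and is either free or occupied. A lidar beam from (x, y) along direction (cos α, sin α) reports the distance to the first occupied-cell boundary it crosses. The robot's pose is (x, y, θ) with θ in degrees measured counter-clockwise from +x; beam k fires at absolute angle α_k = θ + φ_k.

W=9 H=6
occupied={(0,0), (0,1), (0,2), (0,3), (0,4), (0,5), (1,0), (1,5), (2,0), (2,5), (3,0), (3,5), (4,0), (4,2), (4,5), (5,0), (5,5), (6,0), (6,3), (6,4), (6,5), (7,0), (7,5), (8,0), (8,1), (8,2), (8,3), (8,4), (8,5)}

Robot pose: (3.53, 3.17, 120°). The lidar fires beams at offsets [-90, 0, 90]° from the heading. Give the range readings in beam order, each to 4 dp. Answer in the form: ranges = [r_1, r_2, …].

beam 1: φ=-90°, α=30°
  dir = (cos 30°, sin 30°) = (0.8660, 0.5000); from cell (3,3)
  next x-line at t=0.5427, next y-line at t=1.6600; Δt_x=1.1547, Δt_y=2.0000
    x: enter (4,3) at t=0.5427
    y: enter (4,4) at t=1.6600
    x: enter (5,4) at t=1.6974
    x: enter (6,4) at t=2.8521 ← occupied
  → r_1 = 2.8521
beam 2: φ=0°, α=120°
  dir = (cos 120°, sin 120°) = (-0.5000, 0.8660); from cell (3,3)
  next x-line at t=1.0600, next y-line at t=0.9584; Δt_x=2.0000, Δt_y=1.1547
    y: enter (3,4) at t=0.9584
    x: enter (2,4) at t=1.0600
    y: enter (2,5) at t=2.1131 ← occupied
  → r_2 = 2.1131
beam 3: φ=90°, α=210°
  dir = (cos 210°, sin 210°) = (-0.8660, -0.5000); from cell (3,3)
  next x-line at t=0.6120, next y-line at t=0.3400; Δt_x=1.1547, Δt_y=2.0000
    y: enter (3,2) at t=0.3400
    x: enter (2,2) at t=0.6120
    x: enter (1,2) at t=1.7667
    y: enter (1,1) at t=2.3400
    x: enter (0,1) at t=2.9214 ← occupied
  → r_3 = 2.9214

ranges = [2.8521, 2.1131, 2.9214]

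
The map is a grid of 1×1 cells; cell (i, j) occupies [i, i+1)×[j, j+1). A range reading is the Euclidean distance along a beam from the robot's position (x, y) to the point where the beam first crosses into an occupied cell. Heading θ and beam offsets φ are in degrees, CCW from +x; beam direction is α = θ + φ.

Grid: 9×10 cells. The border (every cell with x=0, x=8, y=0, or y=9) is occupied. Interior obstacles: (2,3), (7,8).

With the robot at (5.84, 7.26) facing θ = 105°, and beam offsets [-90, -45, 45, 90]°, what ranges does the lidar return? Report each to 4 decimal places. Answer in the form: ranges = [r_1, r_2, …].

beam 1: φ=-90°, α=15°
  dir = (cos 15°, sin 15°) = (0.9659, 0.2588); from cell (5,7)
  next x-line at t=0.1656, next y-line at t=2.8591; Δt_x=1.0353, Δt_y=3.8637
    x: enter (6,7) at t=0.1656
    x: enter (7,7) at t=1.2009
    x: enter (8,7) at t=2.2362 ← occupied
  → r_1 = 2.2362
beam 2: φ=-45°, α=60°
  dir = (cos 60°, sin 60°) = (0.5000, 0.8660); from cell (5,7)
  next x-line at t=0.3200, next y-line at t=0.8545; Δt_x=2.0000, Δt_y=1.1547
    x: enter (6,7) at t=0.3200
    y: enter (6,8) at t=0.8545
    y: enter (6,9) at t=2.0092 ← occupied
  → r_2 = 2.0092
beam 3: φ=45°, α=150°
  dir = (cos 150°, sin 150°) = (-0.8660, 0.5000); from cell (5,7)
  next x-line at t=0.9699, next y-line at t=1.4800; Δt_x=1.1547, Δt_y=2.0000
    x: enter (4,7) at t=0.9699
    y: enter (4,8) at t=1.4800
    x: enter (3,8) at t=2.1246
    x: enter (2,8) at t=3.2793
    y: enter (2,9) at t=3.4800 ← occupied
  → r_3 = 3.4800
beam 4: φ=90°, α=195°
  dir = (cos 195°, sin 195°) = (-0.9659, -0.2588); from cell (5,7)
  next x-line at t=0.8696, next y-line at t=1.0046; Δt_x=1.0353, Δt_y=3.8637
    x: enter (4,7) at t=0.8696
    y: enter (4,6) at t=1.0046
    x: enter (3,6) at t=1.9049
    x: enter (2,6) at t=2.9402
    x: enter (1,6) at t=3.9755
    y: enter (1,5) at t=4.8683
    x: enter (0,5) at t=5.0107 ← occupied
  → r_4 = 5.0107

ranges = [2.2362, 2.0092, 3.4800, 5.0107]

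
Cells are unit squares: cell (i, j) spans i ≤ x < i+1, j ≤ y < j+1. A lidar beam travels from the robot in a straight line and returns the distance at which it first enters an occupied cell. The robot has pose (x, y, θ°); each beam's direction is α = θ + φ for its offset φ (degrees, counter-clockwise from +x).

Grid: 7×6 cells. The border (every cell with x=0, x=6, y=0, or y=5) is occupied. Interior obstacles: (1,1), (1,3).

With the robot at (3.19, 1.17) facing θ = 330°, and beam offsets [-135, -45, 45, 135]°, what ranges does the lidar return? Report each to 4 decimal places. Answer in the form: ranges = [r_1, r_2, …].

ranges = [0.6568, 0.1760, 2.9091, 3.9651]

beam 1: φ=-135°, α=195°
  dir = (cos 195°, sin 195°) = (-0.9659, -0.2588); from cell (3,1)
  next x-line at t=0.1967, next y-line at t=0.6568; Δt_x=1.0353, Δt_y=3.8637
    x: enter (2,1) at t=0.1967
    y: enter (2,0) at t=0.6568 ← occupied
  → r_1 = 0.6568
beam 2: φ=-45°, α=285°
  dir = (cos 285°, sin 285°) = (0.2588, -0.9659); from cell (3,1)
  next x-line at t=3.1296, next y-line at t=0.1760; Δt_x=3.8637, Δt_y=1.0353
    y: enter (3,0) at t=0.1760 ← occupied
  → r_2 = 0.1760
beam 3: φ=45°, α=15°
  dir = (cos 15°, sin 15°) = (0.9659, 0.2588); from cell (3,1)
  next x-line at t=0.8386, next y-line at t=3.2069; Δt_x=1.0353, Δt_y=3.8637
    x: enter (4,1) at t=0.8386
    x: enter (5,1) at t=1.8738
    x: enter (6,1) at t=2.9091 ← occupied
  → r_3 = 2.9091
beam 4: φ=135°, α=105°
  dir = (cos 105°, sin 105°) = (-0.2588, 0.9659); from cell (3,1)
  next x-line at t=0.7341, next y-line at t=0.8593; Δt_x=3.8637, Δt_y=1.0353
    x: enter (2,1) at t=0.7341
    y: enter (2,2) at t=0.8593
    y: enter (2,3) at t=1.8946
    y: enter (2,4) at t=2.9298
    y: enter (2,5) at t=3.9651 ← occupied
  → r_4 = 3.9651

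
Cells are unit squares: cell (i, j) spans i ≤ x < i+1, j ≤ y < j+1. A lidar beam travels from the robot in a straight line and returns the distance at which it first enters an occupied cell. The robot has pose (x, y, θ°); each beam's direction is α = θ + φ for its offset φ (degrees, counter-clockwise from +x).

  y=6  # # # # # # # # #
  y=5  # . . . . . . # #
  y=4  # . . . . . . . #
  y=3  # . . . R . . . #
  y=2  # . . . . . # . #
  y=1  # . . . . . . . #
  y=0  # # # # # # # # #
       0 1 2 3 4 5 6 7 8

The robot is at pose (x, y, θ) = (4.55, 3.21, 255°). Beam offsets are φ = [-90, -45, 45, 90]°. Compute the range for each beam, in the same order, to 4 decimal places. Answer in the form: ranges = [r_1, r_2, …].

ranges = [3.6752, 4.0992, 2.5519, 1.5012]

beam 1: φ=-90°, α=165°
  d=(-0.9659,0.2588)  start (4,3)  tX=0.5694 tY=3.0523  stride 1/|dx|=1.0353 1/|dy|=3.8637
    cross x-line → (3,3), t=0.5694
    cross x-line → (2,3), t=1.6047
    cross x-line → (1,3), t=2.6400
    cross y-line → (1,4), t=3.0523
    cross x-line → (0,4), t=3.6752 (wall)
  → r_1 = 3.6752
beam 2: φ=-45°, α=210°
  d=(-0.8660,-0.5000)  start (4,3)  tX=0.6351 tY=0.4200  stride 1/|dx|=1.1547 1/|dy|=2.0000
    cross y-line → (4,2), t=0.4200
    cross x-line → (3,2), t=0.6351
    cross x-line → (2,2), t=1.7898
    cross y-line → (2,1), t=2.4200
    cross x-line → (1,1), t=2.9445
    cross x-line → (0,1), t=4.0992 (wall)
  → r_2 = 4.0992
beam 3: φ=45°, α=300°
  d=(0.5000,-0.8660)  start (4,3)  tX=0.9000 tY=0.2425  stride 1/|dx|=2.0000 1/|dy|=1.1547
    cross y-line → (4,2), t=0.2425
    cross x-line → (5,2), t=0.9000
    cross y-line → (5,1), t=1.3972
    cross y-line → (5,0), t=2.5519 (wall)
  → r_3 = 2.5519
beam 4: φ=90°, α=345°
  d=(0.9659,-0.2588)  start (4,3)  tX=0.4659 tY=0.8114  stride 1/|dx|=1.0353 1/|dy|=3.8637
    cross x-line → (5,3), t=0.4659
    cross y-line → (5,2), t=0.8114
    cross x-line → (6,2), t=1.5012 (wall)
  → r_4 = 1.5012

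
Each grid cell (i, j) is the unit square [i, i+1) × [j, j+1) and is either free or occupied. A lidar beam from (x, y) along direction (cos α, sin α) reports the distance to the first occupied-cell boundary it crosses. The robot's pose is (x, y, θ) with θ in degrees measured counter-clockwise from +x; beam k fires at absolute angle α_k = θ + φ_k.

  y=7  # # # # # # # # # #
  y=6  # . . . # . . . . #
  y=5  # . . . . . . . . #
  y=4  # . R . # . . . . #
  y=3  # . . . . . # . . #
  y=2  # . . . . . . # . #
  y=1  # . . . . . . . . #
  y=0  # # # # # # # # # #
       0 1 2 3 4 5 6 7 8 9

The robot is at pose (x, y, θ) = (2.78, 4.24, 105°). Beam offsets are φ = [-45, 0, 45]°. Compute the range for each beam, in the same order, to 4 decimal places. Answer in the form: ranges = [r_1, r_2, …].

beam 1: φ=-45°, α=60°
  cosα=0.5000 sinα=0.8660 | (2,4) | tMaxX 0.4400 tMaxY 0.8776 | tΔX 2.0000 tΔY 1.1547
    t=0.4400 [x] (3,4)
    t=0.8776 [y] (3,5)
    t=2.0323 [y] (3,6)
    t=2.4400 [x] (4,6) — stop
  → r_1 = 2.4400
beam 2: φ=0°, α=105°
  cosα=-0.2588 sinα=0.9659 | (2,4) | tMaxX 3.0137 tMaxY 0.7868 | tΔX 3.8637 tΔY 1.0353
    t=0.7868 [y] (2,5)
    t=1.8221 [y] (2,6)
    t=2.8574 [y] (2,7) — stop
  → r_2 = 2.8574
beam 3: φ=45°, α=150°
  cosα=-0.8660 sinα=0.5000 | (2,4) | tMaxX 0.9007 tMaxY 1.5200 | tΔX 1.1547 tΔY 2.0000
    t=0.9007 [x] (1,4)
    t=1.5200 [y] (1,5)
    t=2.0554 [x] (0,5) — stop
  → r_3 = 2.0554

ranges = [2.4400, 2.8574, 2.0554]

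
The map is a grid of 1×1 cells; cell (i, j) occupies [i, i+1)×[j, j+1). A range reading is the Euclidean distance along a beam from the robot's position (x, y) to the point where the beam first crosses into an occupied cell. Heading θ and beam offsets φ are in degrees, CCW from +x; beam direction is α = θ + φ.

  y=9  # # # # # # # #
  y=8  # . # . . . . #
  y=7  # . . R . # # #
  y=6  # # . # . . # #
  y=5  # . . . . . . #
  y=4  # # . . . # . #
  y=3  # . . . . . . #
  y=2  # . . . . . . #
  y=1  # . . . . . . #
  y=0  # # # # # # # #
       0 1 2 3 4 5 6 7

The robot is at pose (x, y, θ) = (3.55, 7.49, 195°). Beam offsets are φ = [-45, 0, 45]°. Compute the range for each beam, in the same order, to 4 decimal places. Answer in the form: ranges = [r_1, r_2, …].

beam 1: φ=-45°, α=150°
  d=(-0.8660,0.5000)  start (3,7)  tX=0.6351 tY=1.0200  stride 1/|dx|=1.1547 1/|dy|=2.0000
    cross x-line → (2,7), t=0.6351
    cross y-line → (2,8), t=1.0200 (wall)
  → r_1 = 1.0200
beam 2: φ=0°, α=195°
  d=(-0.9659,-0.2588)  start (3,7)  tX=0.5694 tY=1.8932  stride 1/|dx|=1.0353 1/|dy|=3.8637
    cross x-line → (2,7), t=0.5694
    cross x-line → (1,7), t=1.6047
    cross y-line → (1,6), t=1.8932 (wall)
  → r_2 = 1.8932
beam 3: φ=45°, α=240°
  d=(-0.5000,-0.8660)  start (3,7)  tX=1.1000 tY=0.5658  stride 1/|dx|=2.0000 1/|dy|=1.1547
    cross y-line → (3,6), t=0.5658 (wall)
  → r_3 = 0.5658

ranges = [1.0200, 1.8932, 0.5658]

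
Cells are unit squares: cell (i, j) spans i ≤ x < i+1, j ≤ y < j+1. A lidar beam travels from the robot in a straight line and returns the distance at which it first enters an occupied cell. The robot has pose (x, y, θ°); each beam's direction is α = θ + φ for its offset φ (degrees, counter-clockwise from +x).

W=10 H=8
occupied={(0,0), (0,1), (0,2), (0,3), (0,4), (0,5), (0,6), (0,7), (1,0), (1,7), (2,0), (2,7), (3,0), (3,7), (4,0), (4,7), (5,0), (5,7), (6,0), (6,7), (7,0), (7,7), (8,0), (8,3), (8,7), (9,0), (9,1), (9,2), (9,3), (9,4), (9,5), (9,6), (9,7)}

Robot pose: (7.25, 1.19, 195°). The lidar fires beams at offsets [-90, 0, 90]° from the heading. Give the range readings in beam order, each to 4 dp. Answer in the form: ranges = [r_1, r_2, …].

beam 1: φ=-90°, α=105°
  dir = (cos 105°, sin 105°) = (-0.2588, 0.9659); from cell (7,1)
  next x-line at t=0.9659, next y-line at t=0.8386; Δt_x=3.8637, Δt_y=1.0353
    y: enter (7,2) at t=0.8386
    x: enter (6,2) at t=0.9659
    y: enter (6,3) at t=1.8738
    y: enter (6,4) at t=2.9091
    y: enter (6,5) at t=3.9444
    x: enter (5,5) at t=4.8296
    y: enter (5,6) at t=4.9797
    y: enter (5,7) at t=6.0150 ← occupied
  → r_1 = 6.0150
beam 2: φ=0°, α=195°
  dir = (cos 195°, sin 195°) = (-0.9659, -0.2588); from cell (7,1)
  next x-line at t=0.2588, next y-line at t=0.7341; Δt_x=1.0353, Δt_y=3.8637
    x: enter (6,1) at t=0.2588
    y: enter (6,0) at t=0.7341 ← occupied
  → r_2 = 0.7341
beam 3: φ=90°, α=285°
  dir = (cos 285°, sin 285°) = (0.2588, -0.9659); from cell (7,1)
  next x-line at t=2.8978, next y-line at t=0.1967; Δt_x=3.8637, Δt_y=1.0353
    y: enter (7,0) at t=0.1967 ← occupied
  → r_3 = 0.1967

ranges = [6.0150, 0.7341, 0.1967]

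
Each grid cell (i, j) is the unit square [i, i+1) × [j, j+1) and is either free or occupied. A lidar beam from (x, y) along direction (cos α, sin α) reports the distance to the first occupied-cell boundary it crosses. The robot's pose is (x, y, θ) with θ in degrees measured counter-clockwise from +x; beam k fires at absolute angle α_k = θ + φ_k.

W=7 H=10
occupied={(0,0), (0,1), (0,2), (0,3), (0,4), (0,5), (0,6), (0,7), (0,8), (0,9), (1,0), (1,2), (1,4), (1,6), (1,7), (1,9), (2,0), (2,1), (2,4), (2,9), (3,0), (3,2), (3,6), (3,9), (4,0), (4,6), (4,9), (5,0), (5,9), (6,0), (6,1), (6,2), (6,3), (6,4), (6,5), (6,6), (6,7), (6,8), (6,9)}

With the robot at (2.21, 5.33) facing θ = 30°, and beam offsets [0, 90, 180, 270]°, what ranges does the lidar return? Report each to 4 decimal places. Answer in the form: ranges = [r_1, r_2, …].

beam 1: φ=0°, α=30°
  direction (0.8660, 0.5000); cell (2,5); t to first gridline: x 0.9122, y 1.3400 (then +1.1547 / +2.0000)
    (3,5) via x @ 0.9122
    (3,6) via y @ 1.3400  # hit
  → r_1 = 1.3400
beam 2: φ=90°, α=120°
  direction (-0.5000, 0.8660); cell (2,5); t to first gridline: x 0.4200, y 0.7736 (then +2.0000 / +1.1547)
    (1,5) via x @ 0.4200
    (1,6) via y @ 0.7736  # hit
  → r_2 = 0.7736
beam 3: φ=180°, α=210°
  direction (-0.8660, -0.5000); cell (2,5); t to first gridline: x 0.2425, y 0.6600 (then +1.1547 / +2.0000)
    (1,5) via x @ 0.2425
    (1,4) via y @ 0.6600  # hit
  → r_3 = 0.6600
beam 4: φ=270°, α=300°
  direction (0.5000, -0.8660); cell (2,5); t to first gridline: x 1.5800, y 0.3811 (then +2.0000 / +1.1547)
    (2,4) via y @ 0.3811  # hit
  → r_4 = 0.3811

ranges = [1.3400, 0.7736, 0.6600, 0.3811]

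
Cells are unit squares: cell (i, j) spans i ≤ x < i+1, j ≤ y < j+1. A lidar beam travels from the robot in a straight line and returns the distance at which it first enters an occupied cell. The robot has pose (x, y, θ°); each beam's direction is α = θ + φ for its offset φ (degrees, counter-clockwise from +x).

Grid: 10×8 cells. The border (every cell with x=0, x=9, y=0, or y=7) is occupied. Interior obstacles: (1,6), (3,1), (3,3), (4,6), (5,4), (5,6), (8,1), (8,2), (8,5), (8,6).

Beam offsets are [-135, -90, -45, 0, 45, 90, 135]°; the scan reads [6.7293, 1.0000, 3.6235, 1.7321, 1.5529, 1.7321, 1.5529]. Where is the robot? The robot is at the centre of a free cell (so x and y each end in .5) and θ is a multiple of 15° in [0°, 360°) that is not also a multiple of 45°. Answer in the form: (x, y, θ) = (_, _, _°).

(x, y, θ) = (2.5, 2.5, 150°)

Enumerate (i+0.5, j+0.5, θ) over the 38 free cells and 16 admissible headings. For each, cast all 7 beams and compare to the given ranges.
  (2.5, 3.5, 285°): beam 1 = 1.7321 ≠ 6.7293 ✗
  (2.5, 2.5, 15°): beam 1 = 1.7321 ≠ 6.7293 ✗
  (7.5, 4.5, 210°): beam 1 = 1.9319 ≠ 6.7293 ✗
  (4.5, 5.5, 210°): beam 1 = 0.5176 ≠ 6.7293 ✗
  (6.5, 5.5, 285°): beam 1 = 1.0000 ≠ 6.7293 ✗
  …
  (2.5, 2.5, 150°): r_1=6.7293, r_2=1.0000, r_3=3.6235, r_4=1.7321, r_5=1.5529, r_6=1.7321, r_7=1.5529 — all match ✓
Unique over the lattice → pose = (2.5, 2.5, 150°).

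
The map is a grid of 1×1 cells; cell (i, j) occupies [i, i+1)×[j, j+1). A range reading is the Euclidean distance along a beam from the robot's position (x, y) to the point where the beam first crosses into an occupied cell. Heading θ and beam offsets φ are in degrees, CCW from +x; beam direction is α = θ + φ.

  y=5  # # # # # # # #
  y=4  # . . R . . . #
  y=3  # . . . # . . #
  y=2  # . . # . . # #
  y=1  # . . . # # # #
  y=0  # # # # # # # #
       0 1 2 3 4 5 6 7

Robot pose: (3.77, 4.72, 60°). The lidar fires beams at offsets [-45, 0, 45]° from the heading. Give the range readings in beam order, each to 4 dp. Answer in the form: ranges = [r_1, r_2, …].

ranges = [1.0818, 0.3233, 0.2899]

beam 1: φ=-45°, α=15°
  d=(0.9659,0.2588)  start (3,4)  tX=0.2381 tY=1.0818  stride 1/|dx|=1.0353 1/|dy|=3.8637
    cross x-line → (4,4), t=0.2381
    cross y-line → (4,5), t=1.0818 (wall)
  → r_1 = 1.0818
beam 2: φ=0°, α=60°
  d=(0.5000,0.8660)  start (3,4)  tX=0.4600 tY=0.3233  stride 1/|dx|=2.0000 1/|dy|=1.1547
    cross y-line → (3,5), t=0.3233 (wall)
  → r_2 = 0.3233
beam 3: φ=45°, α=105°
  d=(-0.2588,0.9659)  start (3,4)  tX=2.9751 tY=0.2899  stride 1/|dx|=3.8637 1/|dy|=1.0353
    cross y-line → (3,5), t=0.2899 (wall)
  → r_3 = 0.2899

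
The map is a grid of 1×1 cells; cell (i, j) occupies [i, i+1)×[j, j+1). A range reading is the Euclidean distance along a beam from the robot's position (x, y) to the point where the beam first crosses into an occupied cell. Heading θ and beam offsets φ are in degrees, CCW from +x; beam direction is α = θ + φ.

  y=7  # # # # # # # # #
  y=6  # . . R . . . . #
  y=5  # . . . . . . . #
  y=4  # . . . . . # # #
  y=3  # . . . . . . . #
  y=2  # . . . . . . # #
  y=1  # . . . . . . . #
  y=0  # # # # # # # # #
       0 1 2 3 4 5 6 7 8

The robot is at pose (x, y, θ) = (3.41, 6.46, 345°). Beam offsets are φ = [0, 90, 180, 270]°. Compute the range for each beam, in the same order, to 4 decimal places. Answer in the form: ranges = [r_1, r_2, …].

ranges = [4.7519, 0.5590, 2.0864, 5.6526]

beam 1: φ=0°, α=345°
  dir = (cos 345°, sin 345°) = (0.9659, -0.2588); from cell (3,6)
  next x-line at t=0.6108, next y-line at t=1.7773; Δt_x=1.0353, Δt_y=3.8637
    x: enter (4,6) at t=0.6108
    x: enter (5,6) at t=1.6461
    y: enter (5,5) at t=1.7773
    x: enter (6,5) at t=2.6814
    x: enter (7,5) at t=3.7166
    x: enter (8,5) at t=4.7519 ← occupied
  → r_1 = 4.7519
beam 2: φ=90°, α=75°
  dir = (cos 75°, sin 75°) = (0.2588, 0.9659); from cell (3,6)
  next x-line at t=2.2796, next y-line at t=0.5590; Δt_x=3.8637, Δt_y=1.0353
    y: enter (3,7) at t=0.5590 ← occupied
  → r_2 = 0.5590
beam 3: φ=180°, α=165°
  dir = (cos 165°, sin 165°) = (-0.9659, 0.2588); from cell (3,6)
  next x-line at t=0.4245, next y-line at t=2.0864; Δt_x=1.0353, Δt_y=3.8637
    x: enter (2,6) at t=0.4245
    x: enter (1,6) at t=1.4597
    y: enter (1,7) at t=2.0864 ← occupied
  → r_3 = 2.0864
beam 4: φ=270°, α=255°
  dir = (cos 255°, sin 255°) = (-0.2588, -0.9659); from cell (3,6)
  next x-line at t=1.5841, next y-line at t=0.4762; Δt_x=3.8637, Δt_y=1.0353
    y: enter (3,5) at t=0.4762
    y: enter (3,4) at t=1.5115
    x: enter (2,4) at t=1.5841
    y: enter (2,3) at t=2.5468
    y: enter (2,2) at t=3.5821
    y: enter (2,1) at t=4.6173
    x: enter (1,1) at t=5.4478
    y: enter (1,0) at t=5.6526 ← occupied
  → r_4 = 5.6526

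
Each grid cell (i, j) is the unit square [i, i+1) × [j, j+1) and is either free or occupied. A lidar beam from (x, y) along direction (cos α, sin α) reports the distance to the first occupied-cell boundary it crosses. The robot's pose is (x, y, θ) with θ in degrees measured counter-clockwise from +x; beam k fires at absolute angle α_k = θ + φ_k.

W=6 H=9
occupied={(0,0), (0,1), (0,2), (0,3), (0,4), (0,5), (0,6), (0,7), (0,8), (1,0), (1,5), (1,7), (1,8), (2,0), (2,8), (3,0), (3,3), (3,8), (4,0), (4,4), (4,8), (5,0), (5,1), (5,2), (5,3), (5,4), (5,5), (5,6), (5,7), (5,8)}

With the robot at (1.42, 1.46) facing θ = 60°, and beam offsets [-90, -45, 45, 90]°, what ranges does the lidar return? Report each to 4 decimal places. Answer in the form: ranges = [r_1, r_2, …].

ranges = [0.9200, 3.7063, 1.6228, 0.4850]

beam 1: φ=-90°, α=330°
  dir = (cos 330°, sin 330°) = (0.8660, -0.5000); from cell (1,1)
  next x-line at t=0.6697, next y-line at t=0.9200; Δt_x=1.1547, Δt_y=2.0000
    x: enter (2,1) at t=0.6697
    y: enter (2,0) at t=0.9200 ← occupied
  → r_1 = 0.9200
beam 2: φ=-45°, α=15°
  dir = (cos 15°, sin 15°) = (0.9659, 0.2588); from cell (1,1)
  next x-line at t=0.6005, next y-line at t=2.0864; Δt_x=1.0353, Δt_y=3.8637
    x: enter (2,1) at t=0.6005
    x: enter (3,1) at t=1.6357
    y: enter (3,2) at t=2.0864
    x: enter (4,2) at t=2.6710
    x: enter (5,2) at t=3.7063 ← occupied
  → r_2 = 3.7063
beam 3: φ=45°, α=105°
  dir = (cos 105°, sin 105°) = (-0.2588, 0.9659); from cell (1,1)
  next x-line at t=1.6228, next y-line at t=0.5590; Δt_x=3.8637, Δt_y=1.0353
    y: enter (1,2) at t=0.5590
    y: enter (1,3) at t=1.5943
    x: enter (0,3) at t=1.6228 ← occupied
  → r_3 = 1.6228
beam 4: φ=90°, α=150°
  dir = (cos 150°, sin 150°) = (-0.8660, 0.5000); from cell (1,1)
  next x-line at t=0.4850, next y-line at t=1.0800; Δt_x=1.1547, Δt_y=2.0000
    x: enter (0,1) at t=0.4850 ← occupied
  → r_4 = 0.4850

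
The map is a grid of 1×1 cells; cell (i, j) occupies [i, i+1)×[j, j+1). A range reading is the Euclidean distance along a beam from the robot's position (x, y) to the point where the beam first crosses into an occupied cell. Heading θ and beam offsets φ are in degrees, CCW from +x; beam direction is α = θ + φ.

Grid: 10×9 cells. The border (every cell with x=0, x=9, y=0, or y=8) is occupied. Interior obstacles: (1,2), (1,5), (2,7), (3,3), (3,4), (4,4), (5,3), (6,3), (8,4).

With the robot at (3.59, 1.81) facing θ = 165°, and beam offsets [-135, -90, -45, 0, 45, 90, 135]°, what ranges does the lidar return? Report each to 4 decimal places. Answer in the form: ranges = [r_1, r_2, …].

beam 1: φ=-135°, α=30°
  dir = (cos 30°, sin 30°) = (0.8660, 0.5000); from cell (3,1)
  next x-line at t=0.4734, next y-line at t=0.3800; Δt_x=1.1547, Δt_y=2.0000
    y: enter (3,2) at t=0.3800
    x: enter (4,2) at t=0.4734
    x: enter (5,2) at t=1.6281
    y: enter (5,3) at t=2.3800 ← occupied
  → r_1 = 2.3800
beam 2: φ=-90°, α=75°
  dir = (cos 75°, sin 75°) = (0.2588, 0.9659); from cell (3,1)
  next x-line at t=1.5841, next y-line at t=0.1967; Δt_x=3.8637, Δt_y=1.0353
    y: enter (3,2) at t=0.1967
    y: enter (3,3) at t=1.2320 ← occupied
  → r_2 = 1.2320
beam 3: φ=-45°, α=120°
  dir = (cos 120°, sin 120°) = (-0.5000, 0.8660); from cell (3,1)
  next x-line at t=1.1800, next y-line at t=0.2194; Δt_x=2.0000, Δt_y=1.1547
    y: enter (3,2) at t=0.2194
    x: enter (2,2) at t=1.1800
    y: enter (2,3) at t=1.3741
    y: enter (2,4) at t=2.5288
    x: enter (1,4) at t=3.1800
    y: enter (1,5) at t=3.6835 ← occupied
  → r_3 = 3.6835
beam 4: φ=0°, α=165°
  dir = (cos 165°, sin 165°) = (-0.9659, 0.2588); from cell (3,1)
  next x-line at t=0.6108, next y-line at t=0.7341; Δt_x=1.0353, Δt_y=3.8637
    x: enter (2,1) at t=0.6108
    y: enter (2,2) at t=0.7341
    x: enter (1,2) at t=1.6461 ← occupied
  → r_4 = 1.6461
beam 5: φ=45°, α=210°
  dir = (cos 210°, sin 210°) = (-0.8660, -0.5000); from cell (3,1)
  next x-line at t=0.6813, next y-line at t=1.6200; Δt_x=1.1547, Δt_y=2.0000
    x: enter (2,1) at t=0.6813
    y: enter (2,0) at t=1.6200 ← occupied
  → r_5 = 1.6200
beam 6: φ=90°, α=255°
  dir = (cos 255°, sin 255°) = (-0.2588, -0.9659); from cell (3,1)
  next x-line at t=2.2796, next y-line at t=0.8386; Δt_x=3.8637, Δt_y=1.0353
    y: enter (3,0) at t=0.8386 ← occupied
  → r_6 = 0.8386
beam 7: φ=135°, α=300°
  dir = (cos 300°, sin 300°) = (0.5000, -0.8660); from cell (3,1)
  next x-line at t=0.8200, next y-line at t=0.9353; Δt_x=2.0000, Δt_y=1.1547
    x: enter (4,1) at t=0.8200
    y: enter (4,0) at t=0.9353 ← occupied
  → r_7 = 0.9353

ranges = [2.3800, 1.2320, 3.6835, 1.6461, 1.6200, 0.8386, 0.9353]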